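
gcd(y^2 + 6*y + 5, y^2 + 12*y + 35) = y + 5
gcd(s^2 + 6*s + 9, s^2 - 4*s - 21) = s + 3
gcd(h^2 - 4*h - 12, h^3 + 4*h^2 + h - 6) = h + 2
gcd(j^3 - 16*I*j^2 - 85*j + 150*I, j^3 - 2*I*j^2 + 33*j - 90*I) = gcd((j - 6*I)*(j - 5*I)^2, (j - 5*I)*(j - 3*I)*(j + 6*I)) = j - 5*I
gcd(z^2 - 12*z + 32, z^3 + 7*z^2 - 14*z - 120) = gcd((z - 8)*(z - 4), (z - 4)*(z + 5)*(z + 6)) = z - 4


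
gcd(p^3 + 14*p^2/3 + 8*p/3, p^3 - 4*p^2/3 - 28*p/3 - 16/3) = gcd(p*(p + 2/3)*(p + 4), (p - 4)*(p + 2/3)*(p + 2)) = p + 2/3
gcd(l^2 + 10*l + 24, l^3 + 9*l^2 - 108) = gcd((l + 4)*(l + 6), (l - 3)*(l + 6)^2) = l + 6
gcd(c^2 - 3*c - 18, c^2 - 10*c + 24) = c - 6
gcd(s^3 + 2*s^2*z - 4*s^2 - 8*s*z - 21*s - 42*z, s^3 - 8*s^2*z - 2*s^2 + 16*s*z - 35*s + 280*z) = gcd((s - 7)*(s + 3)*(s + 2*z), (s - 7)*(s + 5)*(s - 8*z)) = s - 7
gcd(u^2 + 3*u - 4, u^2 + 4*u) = u + 4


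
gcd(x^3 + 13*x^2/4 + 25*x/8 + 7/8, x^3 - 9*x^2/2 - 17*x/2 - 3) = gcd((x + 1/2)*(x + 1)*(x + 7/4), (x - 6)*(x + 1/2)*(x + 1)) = x^2 + 3*x/2 + 1/2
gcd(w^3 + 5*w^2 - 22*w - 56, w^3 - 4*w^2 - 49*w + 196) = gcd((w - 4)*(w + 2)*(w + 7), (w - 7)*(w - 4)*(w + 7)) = w^2 + 3*w - 28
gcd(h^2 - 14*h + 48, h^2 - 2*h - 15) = 1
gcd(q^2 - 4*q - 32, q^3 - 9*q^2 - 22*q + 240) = q - 8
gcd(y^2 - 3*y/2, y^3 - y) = y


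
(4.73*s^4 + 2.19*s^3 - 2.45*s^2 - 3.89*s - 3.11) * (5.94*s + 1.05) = 28.0962*s^5 + 17.9751*s^4 - 12.2535*s^3 - 25.6791*s^2 - 22.5579*s - 3.2655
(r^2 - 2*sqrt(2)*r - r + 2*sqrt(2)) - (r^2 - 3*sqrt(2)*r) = -r + sqrt(2)*r + 2*sqrt(2)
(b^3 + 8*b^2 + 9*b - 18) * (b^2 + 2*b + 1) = b^5 + 10*b^4 + 26*b^3 + 8*b^2 - 27*b - 18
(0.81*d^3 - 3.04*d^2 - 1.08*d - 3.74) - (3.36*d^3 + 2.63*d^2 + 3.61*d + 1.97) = -2.55*d^3 - 5.67*d^2 - 4.69*d - 5.71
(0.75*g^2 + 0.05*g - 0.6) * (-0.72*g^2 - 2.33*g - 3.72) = -0.54*g^4 - 1.7835*g^3 - 2.4745*g^2 + 1.212*g + 2.232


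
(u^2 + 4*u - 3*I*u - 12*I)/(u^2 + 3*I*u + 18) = (u + 4)/(u + 6*I)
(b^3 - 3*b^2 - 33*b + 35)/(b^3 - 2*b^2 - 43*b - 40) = (b^2 - 8*b + 7)/(b^2 - 7*b - 8)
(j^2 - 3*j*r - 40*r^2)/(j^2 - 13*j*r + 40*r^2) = (-j - 5*r)/(-j + 5*r)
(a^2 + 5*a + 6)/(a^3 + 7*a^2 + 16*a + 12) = 1/(a + 2)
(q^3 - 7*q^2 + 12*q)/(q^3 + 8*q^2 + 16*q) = (q^2 - 7*q + 12)/(q^2 + 8*q + 16)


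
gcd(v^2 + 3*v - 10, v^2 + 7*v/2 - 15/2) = v + 5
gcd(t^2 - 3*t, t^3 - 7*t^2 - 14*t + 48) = 1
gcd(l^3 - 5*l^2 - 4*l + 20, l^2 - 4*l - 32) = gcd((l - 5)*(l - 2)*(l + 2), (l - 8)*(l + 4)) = 1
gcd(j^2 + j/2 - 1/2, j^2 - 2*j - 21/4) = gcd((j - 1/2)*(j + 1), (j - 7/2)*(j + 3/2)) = 1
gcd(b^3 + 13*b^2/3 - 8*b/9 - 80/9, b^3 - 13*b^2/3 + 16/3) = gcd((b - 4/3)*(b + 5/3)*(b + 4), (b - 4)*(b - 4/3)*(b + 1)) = b - 4/3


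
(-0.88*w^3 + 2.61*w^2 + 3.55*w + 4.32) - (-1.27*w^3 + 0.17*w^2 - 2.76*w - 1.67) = 0.39*w^3 + 2.44*w^2 + 6.31*w + 5.99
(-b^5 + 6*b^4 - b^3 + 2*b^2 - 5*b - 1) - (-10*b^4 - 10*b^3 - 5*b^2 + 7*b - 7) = -b^5 + 16*b^4 + 9*b^3 + 7*b^2 - 12*b + 6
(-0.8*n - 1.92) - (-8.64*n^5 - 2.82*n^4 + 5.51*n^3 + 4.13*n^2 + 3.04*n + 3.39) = 8.64*n^5 + 2.82*n^4 - 5.51*n^3 - 4.13*n^2 - 3.84*n - 5.31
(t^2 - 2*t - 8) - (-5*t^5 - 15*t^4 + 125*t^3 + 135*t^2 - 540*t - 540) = 5*t^5 + 15*t^4 - 125*t^3 - 134*t^2 + 538*t + 532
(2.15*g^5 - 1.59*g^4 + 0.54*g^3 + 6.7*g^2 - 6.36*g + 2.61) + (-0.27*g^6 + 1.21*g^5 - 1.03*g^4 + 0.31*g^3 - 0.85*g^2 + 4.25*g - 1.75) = -0.27*g^6 + 3.36*g^5 - 2.62*g^4 + 0.85*g^3 + 5.85*g^2 - 2.11*g + 0.86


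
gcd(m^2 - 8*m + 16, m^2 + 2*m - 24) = m - 4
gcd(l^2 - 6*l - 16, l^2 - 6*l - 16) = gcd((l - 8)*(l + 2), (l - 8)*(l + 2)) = l^2 - 6*l - 16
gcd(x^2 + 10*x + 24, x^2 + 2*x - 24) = x + 6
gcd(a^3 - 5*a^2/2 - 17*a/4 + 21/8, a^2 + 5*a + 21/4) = a + 3/2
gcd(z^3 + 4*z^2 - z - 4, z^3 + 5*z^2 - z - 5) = z^2 - 1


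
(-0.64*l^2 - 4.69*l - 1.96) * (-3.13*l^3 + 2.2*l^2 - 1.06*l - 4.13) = 2.0032*l^5 + 13.2717*l^4 - 3.5048*l^3 + 3.3026*l^2 + 21.4473*l + 8.0948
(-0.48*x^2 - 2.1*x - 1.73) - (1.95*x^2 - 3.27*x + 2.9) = -2.43*x^2 + 1.17*x - 4.63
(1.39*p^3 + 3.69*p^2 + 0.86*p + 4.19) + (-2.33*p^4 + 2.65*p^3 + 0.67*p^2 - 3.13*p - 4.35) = -2.33*p^4 + 4.04*p^3 + 4.36*p^2 - 2.27*p - 0.159999999999999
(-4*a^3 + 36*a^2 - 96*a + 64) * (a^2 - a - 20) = -4*a^5 + 40*a^4 - 52*a^3 - 560*a^2 + 1856*a - 1280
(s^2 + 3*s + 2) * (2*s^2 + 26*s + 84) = 2*s^4 + 32*s^3 + 166*s^2 + 304*s + 168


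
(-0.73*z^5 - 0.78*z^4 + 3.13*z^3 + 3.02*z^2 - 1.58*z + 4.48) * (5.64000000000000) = -4.1172*z^5 - 4.3992*z^4 + 17.6532*z^3 + 17.0328*z^2 - 8.9112*z + 25.2672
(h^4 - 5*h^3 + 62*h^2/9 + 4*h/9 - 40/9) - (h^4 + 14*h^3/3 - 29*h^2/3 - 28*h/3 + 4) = -29*h^3/3 + 149*h^2/9 + 88*h/9 - 76/9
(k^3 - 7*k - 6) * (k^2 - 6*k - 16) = k^5 - 6*k^4 - 23*k^3 + 36*k^2 + 148*k + 96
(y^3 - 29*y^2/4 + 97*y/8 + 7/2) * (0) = 0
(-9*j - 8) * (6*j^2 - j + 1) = -54*j^3 - 39*j^2 - j - 8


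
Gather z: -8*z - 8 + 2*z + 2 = -6*z - 6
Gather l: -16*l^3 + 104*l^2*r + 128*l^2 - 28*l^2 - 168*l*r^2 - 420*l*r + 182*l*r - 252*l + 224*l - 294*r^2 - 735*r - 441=-16*l^3 + l^2*(104*r + 100) + l*(-168*r^2 - 238*r - 28) - 294*r^2 - 735*r - 441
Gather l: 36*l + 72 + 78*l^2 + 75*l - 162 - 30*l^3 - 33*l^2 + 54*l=-30*l^3 + 45*l^2 + 165*l - 90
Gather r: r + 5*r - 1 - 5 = 6*r - 6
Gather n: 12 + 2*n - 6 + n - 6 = 3*n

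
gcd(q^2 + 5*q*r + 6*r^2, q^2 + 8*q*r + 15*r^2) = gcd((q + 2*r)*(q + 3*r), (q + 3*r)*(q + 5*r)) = q + 3*r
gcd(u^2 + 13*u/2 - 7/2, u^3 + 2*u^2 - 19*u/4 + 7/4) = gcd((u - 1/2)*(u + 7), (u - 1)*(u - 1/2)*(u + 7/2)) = u - 1/2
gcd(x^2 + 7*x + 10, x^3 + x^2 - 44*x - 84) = x + 2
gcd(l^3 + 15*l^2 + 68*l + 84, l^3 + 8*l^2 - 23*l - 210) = l^2 + 13*l + 42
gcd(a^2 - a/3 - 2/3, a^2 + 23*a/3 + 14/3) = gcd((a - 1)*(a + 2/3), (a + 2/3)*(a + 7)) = a + 2/3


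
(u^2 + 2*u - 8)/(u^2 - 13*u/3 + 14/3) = 3*(u + 4)/(3*u - 7)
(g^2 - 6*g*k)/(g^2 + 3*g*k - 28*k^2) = g*(g - 6*k)/(g^2 + 3*g*k - 28*k^2)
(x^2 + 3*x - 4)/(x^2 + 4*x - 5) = (x + 4)/(x + 5)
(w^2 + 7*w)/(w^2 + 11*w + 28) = w/(w + 4)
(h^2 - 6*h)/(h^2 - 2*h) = (h - 6)/(h - 2)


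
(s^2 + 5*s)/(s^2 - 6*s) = (s + 5)/(s - 6)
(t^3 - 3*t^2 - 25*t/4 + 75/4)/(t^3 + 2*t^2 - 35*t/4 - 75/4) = (2*t - 5)/(2*t + 5)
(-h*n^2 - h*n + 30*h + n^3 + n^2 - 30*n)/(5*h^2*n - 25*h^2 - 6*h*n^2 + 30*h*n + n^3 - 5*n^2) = (-n - 6)/(5*h - n)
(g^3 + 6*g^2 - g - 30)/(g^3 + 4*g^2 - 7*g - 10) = (g + 3)/(g + 1)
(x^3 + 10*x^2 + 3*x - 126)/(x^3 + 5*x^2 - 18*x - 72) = (x^2 + 4*x - 21)/(x^2 - x - 12)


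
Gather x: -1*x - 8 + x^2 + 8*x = x^2 + 7*x - 8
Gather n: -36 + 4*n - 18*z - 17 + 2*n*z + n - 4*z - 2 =n*(2*z + 5) - 22*z - 55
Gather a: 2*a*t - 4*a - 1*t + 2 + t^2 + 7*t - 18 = a*(2*t - 4) + t^2 + 6*t - 16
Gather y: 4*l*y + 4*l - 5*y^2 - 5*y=4*l - 5*y^2 + y*(4*l - 5)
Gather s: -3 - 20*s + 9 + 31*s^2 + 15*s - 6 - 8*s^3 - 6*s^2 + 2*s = -8*s^3 + 25*s^2 - 3*s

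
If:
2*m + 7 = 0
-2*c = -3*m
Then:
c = -21/4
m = -7/2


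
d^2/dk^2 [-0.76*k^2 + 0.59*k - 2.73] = -1.52000000000000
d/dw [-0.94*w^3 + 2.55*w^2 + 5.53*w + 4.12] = -2.82*w^2 + 5.1*w + 5.53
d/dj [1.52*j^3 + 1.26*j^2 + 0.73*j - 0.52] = 4.56*j^2 + 2.52*j + 0.73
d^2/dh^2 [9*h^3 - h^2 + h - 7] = 54*h - 2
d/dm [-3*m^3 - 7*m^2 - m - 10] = -9*m^2 - 14*m - 1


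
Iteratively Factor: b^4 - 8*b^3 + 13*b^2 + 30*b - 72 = (b + 2)*(b^3 - 10*b^2 + 33*b - 36) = (b - 3)*(b + 2)*(b^2 - 7*b + 12) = (b - 4)*(b - 3)*(b + 2)*(b - 3)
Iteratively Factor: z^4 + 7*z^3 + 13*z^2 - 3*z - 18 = (z + 3)*(z^3 + 4*z^2 + z - 6) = (z - 1)*(z + 3)*(z^2 + 5*z + 6) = (z - 1)*(z + 2)*(z + 3)*(z + 3)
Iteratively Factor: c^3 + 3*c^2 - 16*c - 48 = (c + 3)*(c^2 - 16) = (c + 3)*(c + 4)*(c - 4)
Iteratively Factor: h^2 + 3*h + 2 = (h + 2)*(h + 1)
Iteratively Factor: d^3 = (d)*(d^2) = d^2*(d)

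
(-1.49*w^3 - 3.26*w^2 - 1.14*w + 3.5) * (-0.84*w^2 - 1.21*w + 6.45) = 1.2516*w^5 + 4.5413*w^4 - 4.7083*w^3 - 22.5876*w^2 - 11.588*w + 22.575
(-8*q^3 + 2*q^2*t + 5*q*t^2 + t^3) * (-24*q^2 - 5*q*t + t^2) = 192*q^5 - 8*q^4*t - 138*q^3*t^2 - 47*q^2*t^3 + t^5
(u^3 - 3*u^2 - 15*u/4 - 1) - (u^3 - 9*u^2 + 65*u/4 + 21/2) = 6*u^2 - 20*u - 23/2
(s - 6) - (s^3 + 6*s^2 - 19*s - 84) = -s^3 - 6*s^2 + 20*s + 78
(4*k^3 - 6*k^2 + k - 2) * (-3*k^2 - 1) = -12*k^5 + 18*k^4 - 7*k^3 + 12*k^2 - k + 2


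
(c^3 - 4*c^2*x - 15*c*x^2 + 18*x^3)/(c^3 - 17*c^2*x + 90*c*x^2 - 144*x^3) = (c^2 + 2*c*x - 3*x^2)/(c^2 - 11*c*x + 24*x^2)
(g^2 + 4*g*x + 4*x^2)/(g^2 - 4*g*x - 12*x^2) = (-g - 2*x)/(-g + 6*x)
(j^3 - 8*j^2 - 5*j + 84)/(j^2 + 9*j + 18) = (j^2 - 11*j + 28)/(j + 6)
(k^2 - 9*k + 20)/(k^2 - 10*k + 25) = (k - 4)/(k - 5)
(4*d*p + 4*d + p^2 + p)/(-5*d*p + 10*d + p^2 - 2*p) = (4*d*p + 4*d + p^2 + p)/(-5*d*p + 10*d + p^2 - 2*p)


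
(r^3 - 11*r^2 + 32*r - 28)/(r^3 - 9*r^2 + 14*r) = (r - 2)/r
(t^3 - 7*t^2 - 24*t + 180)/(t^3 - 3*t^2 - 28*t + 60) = (t - 6)/(t - 2)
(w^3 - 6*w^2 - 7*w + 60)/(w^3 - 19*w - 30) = (w - 4)/(w + 2)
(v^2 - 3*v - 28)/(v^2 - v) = (v^2 - 3*v - 28)/(v*(v - 1))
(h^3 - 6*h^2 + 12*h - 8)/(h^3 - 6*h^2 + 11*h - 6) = (h^2 - 4*h + 4)/(h^2 - 4*h + 3)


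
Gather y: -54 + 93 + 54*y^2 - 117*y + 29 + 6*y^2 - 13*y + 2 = 60*y^2 - 130*y + 70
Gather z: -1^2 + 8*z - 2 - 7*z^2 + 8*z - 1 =-7*z^2 + 16*z - 4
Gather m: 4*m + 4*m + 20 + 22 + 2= 8*m + 44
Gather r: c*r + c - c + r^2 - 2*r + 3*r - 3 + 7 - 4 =r^2 + r*(c + 1)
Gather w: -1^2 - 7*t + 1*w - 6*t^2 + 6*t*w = -6*t^2 - 7*t + w*(6*t + 1) - 1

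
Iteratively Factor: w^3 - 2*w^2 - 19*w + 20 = (w - 1)*(w^2 - w - 20) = (w - 5)*(w - 1)*(w + 4)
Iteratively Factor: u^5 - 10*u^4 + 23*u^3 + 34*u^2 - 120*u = (u)*(u^4 - 10*u^3 + 23*u^2 + 34*u - 120) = u*(u - 5)*(u^3 - 5*u^2 - 2*u + 24) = u*(u - 5)*(u - 4)*(u^2 - u - 6) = u*(u - 5)*(u - 4)*(u + 2)*(u - 3)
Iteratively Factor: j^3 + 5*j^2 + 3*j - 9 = (j + 3)*(j^2 + 2*j - 3) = (j + 3)^2*(j - 1)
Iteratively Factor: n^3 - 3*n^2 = (n)*(n^2 - 3*n) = n^2*(n - 3)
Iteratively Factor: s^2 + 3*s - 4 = (s + 4)*(s - 1)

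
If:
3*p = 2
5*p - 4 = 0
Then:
No Solution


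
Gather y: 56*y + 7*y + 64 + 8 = 63*y + 72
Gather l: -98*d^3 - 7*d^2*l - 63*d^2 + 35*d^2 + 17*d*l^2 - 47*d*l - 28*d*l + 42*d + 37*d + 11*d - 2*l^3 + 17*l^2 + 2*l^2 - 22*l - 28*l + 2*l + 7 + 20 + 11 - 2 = -98*d^3 - 28*d^2 + 90*d - 2*l^3 + l^2*(17*d + 19) + l*(-7*d^2 - 75*d - 48) + 36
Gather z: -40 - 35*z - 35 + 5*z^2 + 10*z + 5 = 5*z^2 - 25*z - 70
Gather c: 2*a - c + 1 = 2*a - c + 1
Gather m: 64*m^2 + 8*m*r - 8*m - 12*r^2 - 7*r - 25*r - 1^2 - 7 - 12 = 64*m^2 + m*(8*r - 8) - 12*r^2 - 32*r - 20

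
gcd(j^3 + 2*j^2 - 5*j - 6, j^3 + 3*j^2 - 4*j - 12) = j^2 + j - 6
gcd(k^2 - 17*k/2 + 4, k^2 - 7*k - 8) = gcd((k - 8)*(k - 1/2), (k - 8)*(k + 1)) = k - 8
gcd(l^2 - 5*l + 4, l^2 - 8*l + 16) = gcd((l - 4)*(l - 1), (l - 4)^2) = l - 4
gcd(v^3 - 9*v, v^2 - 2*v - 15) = v + 3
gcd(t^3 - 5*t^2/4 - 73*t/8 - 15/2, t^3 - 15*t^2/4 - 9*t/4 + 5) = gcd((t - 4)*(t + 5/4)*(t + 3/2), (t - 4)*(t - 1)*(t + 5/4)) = t^2 - 11*t/4 - 5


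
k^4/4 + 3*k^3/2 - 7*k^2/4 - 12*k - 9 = (k/2 + 1/2)*(k/2 + 1)*(k - 3)*(k + 6)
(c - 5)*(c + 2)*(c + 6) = c^3 + 3*c^2 - 28*c - 60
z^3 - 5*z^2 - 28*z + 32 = (z - 8)*(z - 1)*(z + 4)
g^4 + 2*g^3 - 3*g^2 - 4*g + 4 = (g - 1)^2*(g + 2)^2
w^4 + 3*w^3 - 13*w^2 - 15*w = w*(w - 3)*(w + 1)*(w + 5)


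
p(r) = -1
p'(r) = 0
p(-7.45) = -1.00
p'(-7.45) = 0.00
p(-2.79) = -1.00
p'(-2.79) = 0.00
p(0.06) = -1.00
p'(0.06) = 0.00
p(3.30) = -1.00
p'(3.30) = 0.00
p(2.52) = -1.00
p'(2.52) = 0.00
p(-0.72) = -1.00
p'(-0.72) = 0.00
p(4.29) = -1.00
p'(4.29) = 0.00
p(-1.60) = -1.00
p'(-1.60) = 0.00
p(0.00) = -1.00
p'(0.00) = 0.00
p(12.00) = -1.00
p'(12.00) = 0.00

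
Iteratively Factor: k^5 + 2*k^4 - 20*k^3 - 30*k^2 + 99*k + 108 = (k + 4)*(k^4 - 2*k^3 - 12*k^2 + 18*k + 27) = (k + 1)*(k + 4)*(k^3 - 3*k^2 - 9*k + 27) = (k - 3)*(k + 1)*(k + 4)*(k^2 - 9) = (k - 3)^2*(k + 1)*(k + 4)*(k + 3)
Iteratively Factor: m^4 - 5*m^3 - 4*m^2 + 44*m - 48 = (m - 2)*(m^3 - 3*m^2 - 10*m + 24) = (m - 4)*(m - 2)*(m^2 + m - 6) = (m - 4)*(m - 2)^2*(m + 3)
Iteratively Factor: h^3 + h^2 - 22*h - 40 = (h + 2)*(h^2 - h - 20) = (h + 2)*(h + 4)*(h - 5)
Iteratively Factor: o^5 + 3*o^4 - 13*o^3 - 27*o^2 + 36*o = (o - 3)*(o^4 + 6*o^3 + 5*o^2 - 12*o) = (o - 3)*(o + 4)*(o^3 + 2*o^2 - 3*o) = (o - 3)*(o + 3)*(o + 4)*(o^2 - o) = (o - 3)*(o - 1)*(o + 3)*(o + 4)*(o)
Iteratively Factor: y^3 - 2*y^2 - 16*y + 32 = (y - 4)*(y^2 + 2*y - 8) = (y - 4)*(y - 2)*(y + 4)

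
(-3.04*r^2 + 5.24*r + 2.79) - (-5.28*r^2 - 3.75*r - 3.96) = 2.24*r^2 + 8.99*r + 6.75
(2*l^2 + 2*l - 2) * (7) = 14*l^2 + 14*l - 14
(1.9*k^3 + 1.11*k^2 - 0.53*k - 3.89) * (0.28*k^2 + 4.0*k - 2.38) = 0.532*k^5 + 7.9108*k^4 - 0.230399999999999*k^3 - 5.851*k^2 - 14.2986*k + 9.2582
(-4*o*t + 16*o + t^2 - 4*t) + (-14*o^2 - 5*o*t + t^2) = -14*o^2 - 9*o*t + 16*o + 2*t^2 - 4*t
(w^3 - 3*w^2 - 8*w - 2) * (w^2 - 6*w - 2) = w^5 - 9*w^4 + 8*w^3 + 52*w^2 + 28*w + 4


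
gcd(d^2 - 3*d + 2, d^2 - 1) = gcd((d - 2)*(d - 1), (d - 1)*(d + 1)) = d - 1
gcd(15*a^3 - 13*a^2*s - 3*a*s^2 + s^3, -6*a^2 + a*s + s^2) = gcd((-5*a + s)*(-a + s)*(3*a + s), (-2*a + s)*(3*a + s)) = 3*a + s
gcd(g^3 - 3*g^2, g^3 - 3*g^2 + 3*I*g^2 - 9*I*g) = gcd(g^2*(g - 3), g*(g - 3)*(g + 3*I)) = g^2 - 3*g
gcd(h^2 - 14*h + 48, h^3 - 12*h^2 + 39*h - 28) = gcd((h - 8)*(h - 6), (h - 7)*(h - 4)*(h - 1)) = 1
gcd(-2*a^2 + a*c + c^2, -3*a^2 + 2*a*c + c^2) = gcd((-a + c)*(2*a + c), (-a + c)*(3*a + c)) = a - c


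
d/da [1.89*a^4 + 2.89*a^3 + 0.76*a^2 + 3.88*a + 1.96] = 7.56*a^3 + 8.67*a^2 + 1.52*a + 3.88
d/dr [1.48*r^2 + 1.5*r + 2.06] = 2.96*r + 1.5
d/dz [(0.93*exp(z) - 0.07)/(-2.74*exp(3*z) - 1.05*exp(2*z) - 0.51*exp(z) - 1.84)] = (5.0964*exp(3*z) + 0.4011*exp(2*z) - 0.147*exp(z) - 1.7469)*exp(z)/(7.5076*exp(6*z) + 5.754*exp(5*z) + 3.8973*exp(4*z) + 11.1542*exp(3*z) + 4.1241*exp(2*z) + 1.8768*exp(z) + 3.3856)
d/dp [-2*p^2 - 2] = -4*p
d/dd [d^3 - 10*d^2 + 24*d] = 3*d^2 - 20*d + 24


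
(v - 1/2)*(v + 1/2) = v^2 - 1/4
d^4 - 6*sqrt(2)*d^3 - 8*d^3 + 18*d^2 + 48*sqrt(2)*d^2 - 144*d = d*(d - 8)*(d - 3*sqrt(2))^2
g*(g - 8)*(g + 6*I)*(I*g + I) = I*g^4 - 6*g^3 - 7*I*g^3 + 42*g^2 - 8*I*g^2 + 48*g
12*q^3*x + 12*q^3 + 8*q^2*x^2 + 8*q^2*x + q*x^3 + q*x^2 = (2*q + x)*(6*q + x)*(q*x + q)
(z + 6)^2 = z^2 + 12*z + 36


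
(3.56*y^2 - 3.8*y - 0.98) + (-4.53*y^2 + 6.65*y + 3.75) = -0.97*y^2 + 2.85*y + 2.77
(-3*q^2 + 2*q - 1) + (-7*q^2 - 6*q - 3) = -10*q^2 - 4*q - 4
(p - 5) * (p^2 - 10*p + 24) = p^3 - 15*p^2 + 74*p - 120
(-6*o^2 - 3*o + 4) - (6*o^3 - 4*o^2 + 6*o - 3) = -6*o^3 - 2*o^2 - 9*o + 7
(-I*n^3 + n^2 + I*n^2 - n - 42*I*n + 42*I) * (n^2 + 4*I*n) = -I*n^5 + 5*n^4 + I*n^4 - 5*n^3 - 38*I*n^3 + 168*n^2 + 38*I*n^2 - 168*n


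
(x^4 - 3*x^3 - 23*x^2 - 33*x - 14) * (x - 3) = x^5 - 6*x^4 - 14*x^3 + 36*x^2 + 85*x + 42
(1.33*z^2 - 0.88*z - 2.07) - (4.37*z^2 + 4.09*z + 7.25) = -3.04*z^2 - 4.97*z - 9.32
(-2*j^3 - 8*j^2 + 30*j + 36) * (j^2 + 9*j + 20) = -2*j^5 - 26*j^4 - 82*j^3 + 146*j^2 + 924*j + 720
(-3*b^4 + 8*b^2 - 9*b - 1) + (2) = -3*b^4 + 8*b^2 - 9*b + 1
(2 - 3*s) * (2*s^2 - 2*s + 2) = -6*s^3 + 10*s^2 - 10*s + 4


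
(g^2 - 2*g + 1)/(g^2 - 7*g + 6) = (g - 1)/(g - 6)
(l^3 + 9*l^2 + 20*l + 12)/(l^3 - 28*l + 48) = (l^2 + 3*l + 2)/(l^2 - 6*l + 8)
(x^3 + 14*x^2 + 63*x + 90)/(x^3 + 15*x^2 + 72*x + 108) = (x + 5)/(x + 6)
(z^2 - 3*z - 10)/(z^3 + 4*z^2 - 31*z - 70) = 1/(z + 7)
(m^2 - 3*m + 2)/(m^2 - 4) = (m - 1)/(m + 2)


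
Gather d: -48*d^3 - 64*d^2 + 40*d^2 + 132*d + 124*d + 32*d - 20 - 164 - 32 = -48*d^3 - 24*d^2 + 288*d - 216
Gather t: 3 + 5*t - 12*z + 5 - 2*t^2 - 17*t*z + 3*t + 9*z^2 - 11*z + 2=-2*t^2 + t*(8 - 17*z) + 9*z^2 - 23*z + 10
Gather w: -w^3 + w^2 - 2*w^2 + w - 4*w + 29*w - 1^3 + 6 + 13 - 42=-w^3 - w^2 + 26*w - 24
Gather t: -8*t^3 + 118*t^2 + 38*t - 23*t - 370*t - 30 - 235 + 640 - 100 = -8*t^3 + 118*t^2 - 355*t + 275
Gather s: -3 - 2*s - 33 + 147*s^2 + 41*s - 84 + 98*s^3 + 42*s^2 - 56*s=98*s^3 + 189*s^2 - 17*s - 120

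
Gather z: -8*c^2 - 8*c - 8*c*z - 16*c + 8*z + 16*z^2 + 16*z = -8*c^2 - 24*c + 16*z^2 + z*(24 - 8*c)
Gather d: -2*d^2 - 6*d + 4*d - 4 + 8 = -2*d^2 - 2*d + 4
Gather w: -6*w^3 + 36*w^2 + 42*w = -6*w^3 + 36*w^2 + 42*w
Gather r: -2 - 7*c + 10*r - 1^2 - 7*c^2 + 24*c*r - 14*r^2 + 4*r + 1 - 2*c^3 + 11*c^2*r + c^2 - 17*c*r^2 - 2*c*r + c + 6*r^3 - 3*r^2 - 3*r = -2*c^3 - 6*c^2 - 6*c + 6*r^3 + r^2*(-17*c - 17) + r*(11*c^2 + 22*c + 11) - 2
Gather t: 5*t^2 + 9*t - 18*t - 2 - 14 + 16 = 5*t^2 - 9*t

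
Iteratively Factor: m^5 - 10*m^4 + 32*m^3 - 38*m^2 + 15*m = (m)*(m^4 - 10*m^3 + 32*m^2 - 38*m + 15) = m*(m - 3)*(m^3 - 7*m^2 + 11*m - 5) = m*(m - 3)*(m - 1)*(m^2 - 6*m + 5) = m*(m - 3)*(m - 1)^2*(m - 5)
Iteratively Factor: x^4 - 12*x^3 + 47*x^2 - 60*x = (x - 5)*(x^3 - 7*x^2 + 12*x) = (x - 5)*(x - 4)*(x^2 - 3*x) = x*(x - 5)*(x - 4)*(x - 3)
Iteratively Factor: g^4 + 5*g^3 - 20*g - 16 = (g + 1)*(g^3 + 4*g^2 - 4*g - 16) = (g + 1)*(g + 2)*(g^2 + 2*g - 8) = (g + 1)*(g + 2)*(g + 4)*(g - 2)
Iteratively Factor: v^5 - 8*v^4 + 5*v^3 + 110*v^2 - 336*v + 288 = (v - 3)*(v^4 - 5*v^3 - 10*v^2 + 80*v - 96) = (v - 3)^2*(v^3 - 2*v^2 - 16*v + 32) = (v - 3)^2*(v - 2)*(v^2 - 16) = (v - 3)^2*(v - 2)*(v + 4)*(v - 4)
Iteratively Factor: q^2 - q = (q)*(q - 1)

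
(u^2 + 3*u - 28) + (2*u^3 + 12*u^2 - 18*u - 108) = 2*u^3 + 13*u^2 - 15*u - 136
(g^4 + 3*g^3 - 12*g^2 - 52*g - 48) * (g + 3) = g^5 + 6*g^4 - 3*g^3 - 88*g^2 - 204*g - 144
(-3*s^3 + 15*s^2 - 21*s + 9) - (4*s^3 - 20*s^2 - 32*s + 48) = -7*s^3 + 35*s^2 + 11*s - 39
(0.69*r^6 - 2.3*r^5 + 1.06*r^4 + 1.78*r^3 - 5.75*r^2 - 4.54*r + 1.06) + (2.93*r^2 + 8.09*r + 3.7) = 0.69*r^6 - 2.3*r^5 + 1.06*r^4 + 1.78*r^3 - 2.82*r^2 + 3.55*r + 4.76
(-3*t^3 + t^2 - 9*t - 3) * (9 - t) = 3*t^4 - 28*t^3 + 18*t^2 - 78*t - 27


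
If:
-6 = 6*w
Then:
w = -1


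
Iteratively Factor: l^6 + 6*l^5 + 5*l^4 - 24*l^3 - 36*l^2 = (l + 2)*(l^5 + 4*l^4 - 3*l^3 - 18*l^2) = (l + 2)*(l + 3)*(l^4 + l^3 - 6*l^2) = (l - 2)*(l + 2)*(l + 3)*(l^3 + 3*l^2) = (l - 2)*(l + 2)*(l + 3)^2*(l^2) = l*(l - 2)*(l + 2)*(l + 3)^2*(l)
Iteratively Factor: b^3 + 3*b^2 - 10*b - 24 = (b + 4)*(b^2 - b - 6) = (b + 2)*(b + 4)*(b - 3)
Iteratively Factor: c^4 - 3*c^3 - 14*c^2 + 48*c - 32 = (c - 2)*(c^3 - c^2 - 16*c + 16) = (c - 2)*(c - 1)*(c^2 - 16) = (c - 2)*(c - 1)*(c + 4)*(c - 4)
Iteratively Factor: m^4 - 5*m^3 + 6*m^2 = (m)*(m^3 - 5*m^2 + 6*m) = m*(m - 3)*(m^2 - 2*m) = m^2*(m - 3)*(m - 2)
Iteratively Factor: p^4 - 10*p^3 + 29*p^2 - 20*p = (p)*(p^3 - 10*p^2 + 29*p - 20) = p*(p - 4)*(p^2 - 6*p + 5) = p*(p - 5)*(p - 4)*(p - 1)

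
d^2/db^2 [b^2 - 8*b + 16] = 2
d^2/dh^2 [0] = 0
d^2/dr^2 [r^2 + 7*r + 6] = 2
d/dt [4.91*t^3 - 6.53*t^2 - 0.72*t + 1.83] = 14.73*t^2 - 13.06*t - 0.72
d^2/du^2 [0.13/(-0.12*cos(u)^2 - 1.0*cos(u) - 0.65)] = (0.007488*(1 - cos(u)^2)^2 + 0.0468*cos(u)^3 + 0.093184*cos(u)^2 - 0.1781*cos(u) - 0.247208)/(0.12*cos(u)^2 + 1.0*cos(u) + 0.65)^3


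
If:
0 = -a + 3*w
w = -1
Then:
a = -3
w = -1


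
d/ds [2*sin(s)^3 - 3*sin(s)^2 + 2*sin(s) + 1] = 2*(3*sin(s)^2 - 3*sin(s) + 1)*cos(s)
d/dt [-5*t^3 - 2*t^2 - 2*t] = -15*t^2 - 4*t - 2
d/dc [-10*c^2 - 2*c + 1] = -20*c - 2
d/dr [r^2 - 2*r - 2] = 2*r - 2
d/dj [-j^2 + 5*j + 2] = 5 - 2*j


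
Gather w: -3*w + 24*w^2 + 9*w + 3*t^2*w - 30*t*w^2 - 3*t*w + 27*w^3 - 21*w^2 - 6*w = 27*w^3 + w^2*(3 - 30*t) + w*(3*t^2 - 3*t)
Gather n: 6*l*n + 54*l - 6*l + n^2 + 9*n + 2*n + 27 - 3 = 48*l + n^2 + n*(6*l + 11) + 24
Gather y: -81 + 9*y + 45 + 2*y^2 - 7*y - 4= 2*y^2 + 2*y - 40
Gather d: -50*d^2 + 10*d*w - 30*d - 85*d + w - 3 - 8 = -50*d^2 + d*(10*w - 115) + w - 11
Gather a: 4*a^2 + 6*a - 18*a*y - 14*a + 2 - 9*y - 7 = 4*a^2 + a*(-18*y - 8) - 9*y - 5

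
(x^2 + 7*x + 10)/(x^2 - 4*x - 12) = (x + 5)/(x - 6)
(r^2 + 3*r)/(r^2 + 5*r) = (r + 3)/(r + 5)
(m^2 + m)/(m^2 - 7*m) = (m + 1)/(m - 7)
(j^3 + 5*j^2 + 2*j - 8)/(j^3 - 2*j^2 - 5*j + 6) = (j + 4)/(j - 3)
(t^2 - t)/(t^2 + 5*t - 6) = t/(t + 6)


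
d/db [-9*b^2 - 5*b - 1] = -18*b - 5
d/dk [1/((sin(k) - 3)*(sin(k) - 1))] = 2*(2 - sin(k))*cos(k)/((sin(k) - 3)^2*(sin(k) - 1)^2)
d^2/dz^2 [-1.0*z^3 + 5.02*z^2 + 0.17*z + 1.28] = 10.04 - 6.0*z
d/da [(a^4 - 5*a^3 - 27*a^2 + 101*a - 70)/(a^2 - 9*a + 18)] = 2*(a^5 - 16*a^4 + 81*a^3 - 64*a^2 - 416*a + 594)/(a^4 - 18*a^3 + 117*a^2 - 324*a + 324)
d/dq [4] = 0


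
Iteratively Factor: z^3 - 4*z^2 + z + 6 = (z - 2)*(z^2 - 2*z - 3) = (z - 2)*(z + 1)*(z - 3)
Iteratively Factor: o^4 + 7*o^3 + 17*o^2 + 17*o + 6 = (o + 2)*(o^3 + 5*o^2 + 7*o + 3) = (o + 1)*(o + 2)*(o^2 + 4*o + 3) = (o + 1)^2*(o + 2)*(o + 3)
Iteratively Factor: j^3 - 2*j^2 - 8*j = (j - 4)*(j^2 + 2*j) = (j - 4)*(j + 2)*(j)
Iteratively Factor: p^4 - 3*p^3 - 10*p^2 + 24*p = (p)*(p^3 - 3*p^2 - 10*p + 24) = p*(p - 2)*(p^2 - p - 12) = p*(p - 2)*(p + 3)*(p - 4)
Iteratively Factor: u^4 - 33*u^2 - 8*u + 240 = (u + 4)*(u^3 - 4*u^2 - 17*u + 60) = (u - 3)*(u + 4)*(u^2 - u - 20) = (u - 3)*(u + 4)^2*(u - 5)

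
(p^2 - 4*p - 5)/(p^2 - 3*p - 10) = (p + 1)/(p + 2)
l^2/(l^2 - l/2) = 2*l/(2*l - 1)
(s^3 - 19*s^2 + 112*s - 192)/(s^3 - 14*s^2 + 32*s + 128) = (s - 3)/(s + 2)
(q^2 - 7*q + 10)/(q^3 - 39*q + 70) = 1/(q + 7)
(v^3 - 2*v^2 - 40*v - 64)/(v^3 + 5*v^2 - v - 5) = (v^3 - 2*v^2 - 40*v - 64)/(v^3 + 5*v^2 - v - 5)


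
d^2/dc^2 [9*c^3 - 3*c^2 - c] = 54*c - 6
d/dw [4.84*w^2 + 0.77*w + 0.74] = 9.68*w + 0.77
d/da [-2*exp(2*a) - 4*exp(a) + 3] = -4*(exp(a) + 1)*exp(a)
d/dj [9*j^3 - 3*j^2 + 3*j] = 27*j^2 - 6*j + 3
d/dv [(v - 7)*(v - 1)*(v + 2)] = 3*v^2 - 12*v - 9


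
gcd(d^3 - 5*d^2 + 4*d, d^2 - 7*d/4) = d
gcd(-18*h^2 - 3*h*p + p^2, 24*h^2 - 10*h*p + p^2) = -6*h + p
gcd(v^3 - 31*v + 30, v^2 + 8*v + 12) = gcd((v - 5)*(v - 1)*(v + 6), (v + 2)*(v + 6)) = v + 6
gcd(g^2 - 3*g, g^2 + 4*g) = g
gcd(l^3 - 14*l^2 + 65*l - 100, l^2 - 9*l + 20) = l^2 - 9*l + 20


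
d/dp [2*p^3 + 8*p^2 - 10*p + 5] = 6*p^2 + 16*p - 10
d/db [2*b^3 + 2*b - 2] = 6*b^2 + 2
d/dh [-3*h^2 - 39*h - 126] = -6*h - 39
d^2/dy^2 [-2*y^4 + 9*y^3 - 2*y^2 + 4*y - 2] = -24*y^2 + 54*y - 4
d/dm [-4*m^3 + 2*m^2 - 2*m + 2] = -12*m^2 + 4*m - 2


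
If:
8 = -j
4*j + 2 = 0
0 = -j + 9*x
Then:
No Solution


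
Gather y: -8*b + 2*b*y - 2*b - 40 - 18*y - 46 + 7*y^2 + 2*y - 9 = -10*b + 7*y^2 + y*(2*b - 16) - 95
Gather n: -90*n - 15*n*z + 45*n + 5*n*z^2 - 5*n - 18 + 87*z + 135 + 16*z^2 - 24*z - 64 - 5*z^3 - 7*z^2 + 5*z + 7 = n*(5*z^2 - 15*z - 50) - 5*z^3 + 9*z^2 + 68*z + 60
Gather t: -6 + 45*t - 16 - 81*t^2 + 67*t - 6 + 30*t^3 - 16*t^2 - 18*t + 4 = 30*t^3 - 97*t^2 + 94*t - 24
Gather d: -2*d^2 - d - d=-2*d^2 - 2*d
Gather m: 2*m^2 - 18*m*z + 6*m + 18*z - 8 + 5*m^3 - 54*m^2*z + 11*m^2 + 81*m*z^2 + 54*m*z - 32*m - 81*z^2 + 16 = 5*m^3 + m^2*(13 - 54*z) + m*(81*z^2 + 36*z - 26) - 81*z^2 + 18*z + 8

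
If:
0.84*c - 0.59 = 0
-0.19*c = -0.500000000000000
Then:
No Solution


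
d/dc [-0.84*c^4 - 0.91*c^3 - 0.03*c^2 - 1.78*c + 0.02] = -3.36*c^3 - 2.73*c^2 - 0.06*c - 1.78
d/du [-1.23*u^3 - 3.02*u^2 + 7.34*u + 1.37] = -3.69*u^2 - 6.04*u + 7.34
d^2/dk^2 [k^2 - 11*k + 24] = 2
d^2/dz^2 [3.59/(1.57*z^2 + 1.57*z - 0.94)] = (-17.697982*z^2 - 17.697982*z + 3.59*(3.14*z + 1.57)*(6.28*z + 3.14) + 10.596244)/(1.57*z^2 + 1.57*z - 0.94)^3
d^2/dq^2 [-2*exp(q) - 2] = -2*exp(q)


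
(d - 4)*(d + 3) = d^2 - d - 12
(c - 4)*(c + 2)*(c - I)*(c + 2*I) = c^4 - 2*c^3 + I*c^3 - 6*c^2 - 2*I*c^2 - 4*c - 8*I*c - 16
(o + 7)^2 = o^2 + 14*o + 49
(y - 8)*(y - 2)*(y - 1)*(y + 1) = y^4 - 10*y^3 + 15*y^2 + 10*y - 16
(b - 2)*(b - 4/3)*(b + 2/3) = b^3 - 8*b^2/3 + 4*b/9 + 16/9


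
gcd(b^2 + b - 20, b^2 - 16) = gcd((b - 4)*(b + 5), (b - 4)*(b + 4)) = b - 4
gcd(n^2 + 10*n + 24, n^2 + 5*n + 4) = n + 4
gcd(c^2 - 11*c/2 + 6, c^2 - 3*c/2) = c - 3/2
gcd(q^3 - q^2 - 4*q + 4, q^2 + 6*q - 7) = q - 1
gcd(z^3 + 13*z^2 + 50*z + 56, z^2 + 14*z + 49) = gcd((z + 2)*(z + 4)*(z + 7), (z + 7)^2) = z + 7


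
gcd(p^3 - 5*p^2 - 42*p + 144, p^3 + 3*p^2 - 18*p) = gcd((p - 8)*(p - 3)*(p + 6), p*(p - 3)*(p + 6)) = p^2 + 3*p - 18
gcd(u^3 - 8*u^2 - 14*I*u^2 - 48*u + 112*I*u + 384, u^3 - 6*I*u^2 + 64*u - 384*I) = u^2 - 14*I*u - 48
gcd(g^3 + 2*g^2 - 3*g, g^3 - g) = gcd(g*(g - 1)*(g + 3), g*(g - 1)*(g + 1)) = g^2 - g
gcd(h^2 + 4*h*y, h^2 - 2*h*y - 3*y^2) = 1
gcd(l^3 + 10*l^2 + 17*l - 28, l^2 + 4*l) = l + 4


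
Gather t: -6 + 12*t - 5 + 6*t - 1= 18*t - 12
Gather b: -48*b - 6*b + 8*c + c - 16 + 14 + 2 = -54*b + 9*c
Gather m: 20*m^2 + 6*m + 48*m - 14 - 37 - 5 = 20*m^2 + 54*m - 56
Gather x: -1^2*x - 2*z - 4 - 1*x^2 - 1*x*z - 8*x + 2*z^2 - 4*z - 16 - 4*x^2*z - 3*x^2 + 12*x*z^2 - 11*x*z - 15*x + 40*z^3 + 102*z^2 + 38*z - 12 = x^2*(-4*z - 4) + x*(12*z^2 - 12*z - 24) + 40*z^3 + 104*z^2 + 32*z - 32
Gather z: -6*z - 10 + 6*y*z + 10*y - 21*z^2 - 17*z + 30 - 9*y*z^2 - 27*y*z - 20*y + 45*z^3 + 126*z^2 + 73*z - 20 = -10*y + 45*z^3 + z^2*(105 - 9*y) + z*(50 - 21*y)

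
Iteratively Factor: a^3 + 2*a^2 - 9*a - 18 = (a + 2)*(a^2 - 9) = (a + 2)*(a + 3)*(a - 3)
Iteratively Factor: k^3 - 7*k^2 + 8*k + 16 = (k - 4)*(k^2 - 3*k - 4) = (k - 4)^2*(k + 1)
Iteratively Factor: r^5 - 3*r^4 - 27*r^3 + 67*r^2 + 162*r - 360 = (r + 3)*(r^4 - 6*r^3 - 9*r^2 + 94*r - 120) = (r + 3)*(r + 4)*(r^3 - 10*r^2 + 31*r - 30) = (r - 5)*(r + 3)*(r + 4)*(r^2 - 5*r + 6) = (r - 5)*(r - 2)*(r + 3)*(r + 4)*(r - 3)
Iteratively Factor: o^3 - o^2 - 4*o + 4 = (o + 2)*(o^2 - 3*o + 2) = (o - 2)*(o + 2)*(o - 1)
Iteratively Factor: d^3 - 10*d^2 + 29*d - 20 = (d - 5)*(d^2 - 5*d + 4) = (d - 5)*(d - 4)*(d - 1)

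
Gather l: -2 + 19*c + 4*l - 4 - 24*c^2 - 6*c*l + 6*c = -24*c^2 + 25*c + l*(4 - 6*c) - 6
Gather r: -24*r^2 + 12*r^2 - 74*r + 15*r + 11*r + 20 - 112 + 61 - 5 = -12*r^2 - 48*r - 36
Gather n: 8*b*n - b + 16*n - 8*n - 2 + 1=-b + n*(8*b + 8) - 1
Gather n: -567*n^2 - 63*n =-567*n^2 - 63*n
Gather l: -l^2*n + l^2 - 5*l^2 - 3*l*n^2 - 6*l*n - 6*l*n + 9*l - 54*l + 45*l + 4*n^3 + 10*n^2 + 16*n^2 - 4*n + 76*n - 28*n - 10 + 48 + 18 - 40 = l^2*(-n - 4) + l*(-3*n^2 - 12*n) + 4*n^3 + 26*n^2 + 44*n + 16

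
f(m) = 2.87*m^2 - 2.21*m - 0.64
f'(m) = 5.74*m - 2.21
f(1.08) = 0.32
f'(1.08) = 3.99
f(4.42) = 45.66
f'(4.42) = 23.16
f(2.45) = 11.17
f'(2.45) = 11.85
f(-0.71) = 2.38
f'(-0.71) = -6.29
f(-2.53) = 23.32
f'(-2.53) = -16.73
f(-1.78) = 12.39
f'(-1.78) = -12.43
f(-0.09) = -0.42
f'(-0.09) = -2.73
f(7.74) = 154.19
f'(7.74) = 42.22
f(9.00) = 211.94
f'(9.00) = 49.45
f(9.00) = 211.94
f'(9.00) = 49.45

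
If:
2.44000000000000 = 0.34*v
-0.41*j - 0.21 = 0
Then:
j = -0.51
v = 7.18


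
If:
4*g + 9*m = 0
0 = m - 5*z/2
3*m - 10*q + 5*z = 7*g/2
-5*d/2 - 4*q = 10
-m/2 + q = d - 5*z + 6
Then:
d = -9404/1939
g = -1800/1939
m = 800/1939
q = 1030/1939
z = 320/1939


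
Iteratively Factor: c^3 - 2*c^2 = (c)*(c^2 - 2*c) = c^2*(c - 2)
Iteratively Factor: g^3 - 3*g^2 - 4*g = (g + 1)*(g^2 - 4*g) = (g - 4)*(g + 1)*(g)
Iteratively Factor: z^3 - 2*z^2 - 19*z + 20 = (z - 1)*(z^2 - z - 20) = (z - 1)*(z + 4)*(z - 5)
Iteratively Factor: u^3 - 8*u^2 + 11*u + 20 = (u + 1)*(u^2 - 9*u + 20) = (u - 4)*(u + 1)*(u - 5)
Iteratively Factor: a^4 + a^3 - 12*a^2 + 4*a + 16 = (a + 1)*(a^3 - 12*a + 16) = (a - 2)*(a + 1)*(a^2 + 2*a - 8) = (a - 2)*(a + 1)*(a + 4)*(a - 2)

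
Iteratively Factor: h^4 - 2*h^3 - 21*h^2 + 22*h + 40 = (h - 5)*(h^3 + 3*h^2 - 6*h - 8) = (h - 5)*(h + 4)*(h^2 - h - 2) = (h - 5)*(h + 1)*(h + 4)*(h - 2)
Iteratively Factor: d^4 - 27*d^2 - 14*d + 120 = (d - 2)*(d^3 + 2*d^2 - 23*d - 60) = (d - 5)*(d - 2)*(d^2 + 7*d + 12) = (d - 5)*(d - 2)*(d + 3)*(d + 4)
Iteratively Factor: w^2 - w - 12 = (w + 3)*(w - 4)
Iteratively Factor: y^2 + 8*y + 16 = (y + 4)*(y + 4)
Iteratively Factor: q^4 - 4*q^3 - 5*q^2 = (q)*(q^3 - 4*q^2 - 5*q) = q*(q + 1)*(q^2 - 5*q) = q^2*(q + 1)*(q - 5)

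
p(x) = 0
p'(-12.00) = 0.00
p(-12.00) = 0.00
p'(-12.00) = 0.00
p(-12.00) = 0.00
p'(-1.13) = 0.00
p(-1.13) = 0.00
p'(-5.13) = 0.00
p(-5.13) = 0.00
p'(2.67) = 0.00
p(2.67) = 0.00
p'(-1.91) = 0.00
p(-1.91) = 0.00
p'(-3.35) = 0.00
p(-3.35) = 0.00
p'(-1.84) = 0.00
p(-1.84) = 0.00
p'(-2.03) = 0.00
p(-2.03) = 0.00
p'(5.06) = 0.00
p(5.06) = 0.00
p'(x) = 0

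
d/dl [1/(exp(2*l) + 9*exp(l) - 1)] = (-2*exp(l) - 9)*exp(l)/(exp(2*l) + 9*exp(l) - 1)^2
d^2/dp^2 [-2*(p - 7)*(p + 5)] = -4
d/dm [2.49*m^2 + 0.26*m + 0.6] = 4.98*m + 0.26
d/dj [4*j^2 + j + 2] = 8*j + 1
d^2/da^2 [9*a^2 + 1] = 18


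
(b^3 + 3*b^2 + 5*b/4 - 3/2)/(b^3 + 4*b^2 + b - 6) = (b^2 + b - 3/4)/(b^2 + 2*b - 3)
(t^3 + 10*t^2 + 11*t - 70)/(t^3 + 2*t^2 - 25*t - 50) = (t^2 + 5*t - 14)/(t^2 - 3*t - 10)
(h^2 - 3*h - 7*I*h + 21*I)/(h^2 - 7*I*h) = (h - 3)/h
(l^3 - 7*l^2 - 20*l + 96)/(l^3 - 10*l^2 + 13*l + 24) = (l + 4)/(l + 1)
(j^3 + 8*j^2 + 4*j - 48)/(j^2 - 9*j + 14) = (j^2 + 10*j + 24)/(j - 7)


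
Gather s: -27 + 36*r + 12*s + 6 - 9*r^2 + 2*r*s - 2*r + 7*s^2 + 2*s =-9*r^2 + 34*r + 7*s^2 + s*(2*r + 14) - 21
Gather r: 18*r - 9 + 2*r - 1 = 20*r - 10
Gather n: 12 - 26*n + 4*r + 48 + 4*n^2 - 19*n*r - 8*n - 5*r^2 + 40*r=4*n^2 + n*(-19*r - 34) - 5*r^2 + 44*r + 60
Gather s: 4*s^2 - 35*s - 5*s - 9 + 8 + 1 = 4*s^2 - 40*s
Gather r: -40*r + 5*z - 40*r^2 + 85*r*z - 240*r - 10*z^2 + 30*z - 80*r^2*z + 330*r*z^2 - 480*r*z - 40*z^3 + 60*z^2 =r^2*(-80*z - 40) + r*(330*z^2 - 395*z - 280) - 40*z^3 + 50*z^2 + 35*z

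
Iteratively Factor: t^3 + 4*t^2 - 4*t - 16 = (t - 2)*(t^2 + 6*t + 8) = (t - 2)*(t + 4)*(t + 2)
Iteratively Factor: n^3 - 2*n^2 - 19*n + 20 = (n + 4)*(n^2 - 6*n + 5) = (n - 5)*(n + 4)*(n - 1)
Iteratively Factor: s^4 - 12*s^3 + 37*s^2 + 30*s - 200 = (s - 5)*(s^3 - 7*s^2 + 2*s + 40) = (s - 5)^2*(s^2 - 2*s - 8) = (s - 5)^2*(s - 4)*(s + 2)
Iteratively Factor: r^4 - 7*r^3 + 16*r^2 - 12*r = (r)*(r^3 - 7*r^2 + 16*r - 12) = r*(r - 3)*(r^2 - 4*r + 4) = r*(r - 3)*(r - 2)*(r - 2)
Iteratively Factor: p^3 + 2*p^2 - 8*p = (p)*(p^2 + 2*p - 8) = p*(p - 2)*(p + 4)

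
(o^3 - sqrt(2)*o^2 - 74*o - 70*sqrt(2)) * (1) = o^3 - sqrt(2)*o^2 - 74*o - 70*sqrt(2)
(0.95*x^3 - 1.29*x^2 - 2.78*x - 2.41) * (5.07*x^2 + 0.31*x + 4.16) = 4.8165*x^5 - 6.2458*x^4 - 10.5425*x^3 - 18.4469*x^2 - 12.3119*x - 10.0256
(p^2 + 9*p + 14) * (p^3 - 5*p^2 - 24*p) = p^5 + 4*p^4 - 55*p^3 - 286*p^2 - 336*p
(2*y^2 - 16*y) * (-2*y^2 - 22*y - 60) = -4*y^4 - 12*y^3 + 232*y^2 + 960*y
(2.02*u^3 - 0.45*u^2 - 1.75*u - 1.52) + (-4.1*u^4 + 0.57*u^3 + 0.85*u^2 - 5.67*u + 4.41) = -4.1*u^4 + 2.59*u^3 + 0.4*u^2 - 7.42*u + 2.89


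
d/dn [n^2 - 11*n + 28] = 2*n - 11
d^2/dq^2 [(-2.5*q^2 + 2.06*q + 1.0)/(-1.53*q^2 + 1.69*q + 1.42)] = (7.105427357601e-15*q^4 + 3.283992*q^3 + 18.5436*q^2 - 11.339136*q + 9.911776)/(3.581577*q^6 - 11.868363*q^5 + 3.137265*q^4 + 17.203355*q^3 - 2.91171*q^2 - 10.223148*q - 2.863288)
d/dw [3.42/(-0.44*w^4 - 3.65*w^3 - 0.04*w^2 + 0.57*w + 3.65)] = (6.0192*w^3 + 37.449*w^2 + 0.2736*w - 1.9494)/(0.44*w^4 + 3.65*w^3 + 0.04*w^2 - 0.57*w - 3.65)^2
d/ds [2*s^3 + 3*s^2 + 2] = 6*s*(s + 1)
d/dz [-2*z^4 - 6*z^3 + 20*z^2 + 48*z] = -8*z^3 - 18*z^2 + 40*z + 48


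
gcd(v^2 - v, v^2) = v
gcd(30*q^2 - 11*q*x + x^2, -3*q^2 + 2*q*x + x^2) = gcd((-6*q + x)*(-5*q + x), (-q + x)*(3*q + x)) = 1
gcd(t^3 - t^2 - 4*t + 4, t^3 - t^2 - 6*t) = t + 2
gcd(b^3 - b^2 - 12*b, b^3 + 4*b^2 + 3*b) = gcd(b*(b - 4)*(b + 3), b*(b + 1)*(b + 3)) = b^2 + 3*b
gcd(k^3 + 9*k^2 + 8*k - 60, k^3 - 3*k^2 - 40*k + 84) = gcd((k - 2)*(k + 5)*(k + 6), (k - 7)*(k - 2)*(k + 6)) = k^2 + 4*k - 12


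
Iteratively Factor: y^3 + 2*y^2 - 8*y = (y + 4)*(y^2 - 2*y) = (y - 2)*(y + 4)*(y)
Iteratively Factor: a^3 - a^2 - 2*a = (a + 1)*(a^2 - 2*a) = (a - 2)*(a + 1)*(a)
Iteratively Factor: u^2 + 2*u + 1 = (u + 1)*(u + 1)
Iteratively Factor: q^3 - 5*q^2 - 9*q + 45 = (q - 3)*(q^2 - 2*q - 15) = (q - 3)*(q + 3)*(q - 5)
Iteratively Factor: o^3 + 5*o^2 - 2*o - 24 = (o + 3)*(o^2 + 2*o - 8) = (o + 3)*(o + 4)*(o - 2)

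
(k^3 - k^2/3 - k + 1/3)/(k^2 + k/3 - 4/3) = (3*k^2 + 2*k - 1)/(3*k + 4)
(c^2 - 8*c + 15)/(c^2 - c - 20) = (c - 3)/(c + 4)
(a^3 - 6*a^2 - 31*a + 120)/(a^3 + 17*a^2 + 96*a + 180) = (a^2 - 11*a + 24)/(a^2 + 12*a + 36)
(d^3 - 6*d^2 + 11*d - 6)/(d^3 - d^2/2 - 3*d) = 2*(d^2 - 4*d + 3)/(d*(2*d + 3))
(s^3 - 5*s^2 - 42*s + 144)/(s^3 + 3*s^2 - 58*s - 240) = (s - 3)/(s + 5)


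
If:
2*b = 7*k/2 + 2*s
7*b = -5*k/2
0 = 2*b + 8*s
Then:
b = 0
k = 0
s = 0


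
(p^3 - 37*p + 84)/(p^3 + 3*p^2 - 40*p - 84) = (p^2 - 7*p + 12)/(p^2 - 4*p - 12)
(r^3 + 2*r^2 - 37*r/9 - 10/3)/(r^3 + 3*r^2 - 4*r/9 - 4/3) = (3*r - 5)/(3*r - 2)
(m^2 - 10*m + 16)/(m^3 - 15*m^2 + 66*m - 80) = 1/(m - 5)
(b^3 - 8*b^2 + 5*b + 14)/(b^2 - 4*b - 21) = (b^2 - b - 2)/(b + 3)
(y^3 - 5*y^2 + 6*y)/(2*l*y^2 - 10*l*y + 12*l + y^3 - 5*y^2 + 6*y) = y/(2*l + y)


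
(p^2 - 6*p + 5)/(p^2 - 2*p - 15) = (p - 1)/(p + 3)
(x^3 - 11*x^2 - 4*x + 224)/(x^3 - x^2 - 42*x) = (x^2 - 4*x - 32)/(x*(x + 6))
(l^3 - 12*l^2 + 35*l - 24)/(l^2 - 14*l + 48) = (l^2 - 4*l + 3)/(l - 6)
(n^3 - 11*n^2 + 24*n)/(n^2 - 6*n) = (n^2 - 11*n + 24)/(n - 6)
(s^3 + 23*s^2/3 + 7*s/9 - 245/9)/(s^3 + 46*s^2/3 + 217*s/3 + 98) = (s - 5/3)/(s + 6)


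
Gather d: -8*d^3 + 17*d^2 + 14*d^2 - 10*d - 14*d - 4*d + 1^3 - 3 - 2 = -8*d^3 + 31*d^2 - 28*d - 4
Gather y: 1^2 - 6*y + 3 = 4 - 6*y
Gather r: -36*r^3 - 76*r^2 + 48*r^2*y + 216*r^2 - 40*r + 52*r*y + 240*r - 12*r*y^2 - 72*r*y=-36*r^3 + r^2*(48*y + 140) + r*(-12*y^2 - 20*y + 200)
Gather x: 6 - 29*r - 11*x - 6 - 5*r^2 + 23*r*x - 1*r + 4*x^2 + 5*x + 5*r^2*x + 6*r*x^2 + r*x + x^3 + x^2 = -5*r^2 - 30*r + x^3 + x^2*(6*r + 5) + x*(5*r^2 + 24*r - 6)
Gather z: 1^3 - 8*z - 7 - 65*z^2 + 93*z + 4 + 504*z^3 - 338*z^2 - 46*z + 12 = 504*z^3 - 403*z^2 + 39*z + 10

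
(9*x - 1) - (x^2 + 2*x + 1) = -x^2 + 7*x - 2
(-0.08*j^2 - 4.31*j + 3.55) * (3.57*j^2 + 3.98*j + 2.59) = -0.2856*j^4 - 15.7051*j^3 - 4.6875*j^2 + 2.9661*j + 9.1945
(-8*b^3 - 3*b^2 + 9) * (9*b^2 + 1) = -72*b^5 - 27*b^4 - 8*b^3 + 78*b^2 + 9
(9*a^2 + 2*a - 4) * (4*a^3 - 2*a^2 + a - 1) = 36*a^5 - 10*a^4 - 11*a^3 + a^2 - 6*a + 4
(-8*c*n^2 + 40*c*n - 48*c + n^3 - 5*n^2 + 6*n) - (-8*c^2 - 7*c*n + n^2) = 8*c^2 - 8*c*n^2 + 47*c*n - 48*c + n^3 - 6*n^2 + 6*n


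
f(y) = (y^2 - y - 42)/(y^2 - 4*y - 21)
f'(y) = (4 - 2*y)*(y^2 - y - 42)/(y^2 - 4*y - 21)^2 + (2*y - 1)/(y^2 - 4*y - 21) = -3/(y^2 + 6*y + 9)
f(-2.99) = 301.00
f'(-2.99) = -30000.00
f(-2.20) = 4.75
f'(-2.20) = -4.69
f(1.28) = 1.70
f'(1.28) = -0.16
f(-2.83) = 18.65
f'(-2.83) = -103.81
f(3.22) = 1.48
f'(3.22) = -0.08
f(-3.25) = -11.00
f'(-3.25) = -48.00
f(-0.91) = 2.44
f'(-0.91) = -0.69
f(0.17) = 1.95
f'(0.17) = -0.30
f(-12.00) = 0.67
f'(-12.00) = -0.04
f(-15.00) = 0.75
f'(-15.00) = -0.02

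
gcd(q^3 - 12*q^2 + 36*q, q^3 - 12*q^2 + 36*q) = q^3 - 12*q^2 + 36*q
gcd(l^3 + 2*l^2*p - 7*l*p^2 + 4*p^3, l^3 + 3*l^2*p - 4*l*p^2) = -l^2 - 3*l*p + 4*p^2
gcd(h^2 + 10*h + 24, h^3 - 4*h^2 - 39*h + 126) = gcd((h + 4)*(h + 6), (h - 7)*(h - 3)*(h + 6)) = h + 6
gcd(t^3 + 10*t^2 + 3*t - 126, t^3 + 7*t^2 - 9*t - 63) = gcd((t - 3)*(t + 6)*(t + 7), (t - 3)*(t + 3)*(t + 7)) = t^2 + 4*t - 21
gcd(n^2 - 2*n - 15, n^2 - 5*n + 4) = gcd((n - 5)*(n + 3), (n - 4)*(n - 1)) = 1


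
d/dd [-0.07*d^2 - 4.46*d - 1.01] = -0.14*d - 4.46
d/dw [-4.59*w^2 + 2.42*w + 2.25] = 2.42 - 9.18*w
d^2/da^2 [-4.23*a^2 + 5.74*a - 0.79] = -8.46000000000000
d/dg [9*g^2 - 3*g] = 18*g - 3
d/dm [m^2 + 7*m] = 2*m + 7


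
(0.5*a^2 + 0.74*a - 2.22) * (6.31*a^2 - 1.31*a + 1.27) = 3.155*a^4 + 4.0144*a^3 - 14.3426*a^2 + 3.848*a - 2.8194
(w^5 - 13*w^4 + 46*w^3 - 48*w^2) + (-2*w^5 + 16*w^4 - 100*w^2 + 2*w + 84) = -w^5 + 3*w^4 + 46*w^3 - 148*w^2 + 2*w + 84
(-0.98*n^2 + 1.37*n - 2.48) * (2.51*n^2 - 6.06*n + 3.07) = -2.4598*n^4 + 9.3775*n^3 - 17.5356*n^2 + 19.2347*n - 7.6136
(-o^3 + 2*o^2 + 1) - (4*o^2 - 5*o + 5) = -o^3 - 2*o^2 + 5*o - 4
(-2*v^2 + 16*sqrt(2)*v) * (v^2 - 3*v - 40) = -2*v^4 + 6*v^3 + 16*sqrt(2)*v^3 - 48*sqrt(2)*v^2 + 80*v^2 - 640*sqrt(2)*v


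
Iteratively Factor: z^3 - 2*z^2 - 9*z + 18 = (z + 3)*(z^2 - 5*z + 6) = (z - 2)*(z + 3)*(z - 3)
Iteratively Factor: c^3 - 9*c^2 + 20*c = (c - 4)*(c^2 - 5*c) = c*(c - 4)*(c - 5)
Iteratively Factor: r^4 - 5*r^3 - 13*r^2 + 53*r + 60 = (r + 1)*(r^3 - 6*r^2 - 7*r + 60) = (r - 4)*(r + 1)*(r^2 - 2*r - 15) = (r - 4)*(r + 1)*(r + 3)*(r - 5)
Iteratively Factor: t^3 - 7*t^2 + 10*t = (t - 2)*(t^2 - 5*t) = (t - 5)*(t - 2)*(t)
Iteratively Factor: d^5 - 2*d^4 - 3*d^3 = (d)*(d^4 - 2*d^3 - 3*d^2) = d*(d - 3)*(d^3 + d^2) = d^2*(d - 3)*(d^2 + d) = d^3*(d - 3)*(d + 1)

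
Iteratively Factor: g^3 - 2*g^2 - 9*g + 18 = (g - 3)*(g^2 + g - 6) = (g - 3)*(g - 2)*(g + 3)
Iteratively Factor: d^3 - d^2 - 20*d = (d + 4)*(d^2 - 5*d) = (d - 5)*(d + 4)*(d)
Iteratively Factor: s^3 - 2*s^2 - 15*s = (s + 3)*(s^2 - 5*s) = s*(s + 3)*(s - 5)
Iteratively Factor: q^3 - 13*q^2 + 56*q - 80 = (q - 4)*(q^2 - 9*q + 20) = (q - 5)*(q - 4)*(q - 4)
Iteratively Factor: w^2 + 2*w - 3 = (w + 3)*(w - 1)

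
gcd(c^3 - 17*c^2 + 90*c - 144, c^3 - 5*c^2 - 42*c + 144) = c^2 - 11*c + 24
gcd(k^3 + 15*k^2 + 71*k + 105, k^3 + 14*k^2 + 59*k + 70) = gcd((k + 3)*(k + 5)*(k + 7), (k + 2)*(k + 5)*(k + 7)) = k^2 + 12*k + 35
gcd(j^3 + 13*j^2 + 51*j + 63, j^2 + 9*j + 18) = j + 3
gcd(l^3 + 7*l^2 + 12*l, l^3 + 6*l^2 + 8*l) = l^2 + 4*l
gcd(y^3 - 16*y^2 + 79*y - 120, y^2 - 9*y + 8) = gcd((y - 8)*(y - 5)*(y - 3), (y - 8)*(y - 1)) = y - 8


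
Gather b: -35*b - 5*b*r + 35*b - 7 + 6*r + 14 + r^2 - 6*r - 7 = -5*b*r + r^2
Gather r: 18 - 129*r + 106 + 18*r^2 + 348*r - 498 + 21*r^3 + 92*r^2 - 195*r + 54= 21*r^3 + 110*r^2 + 24*r - 320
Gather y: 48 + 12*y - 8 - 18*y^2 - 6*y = -18*y^2 + 6*y + 40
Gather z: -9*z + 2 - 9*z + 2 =4 - 18*z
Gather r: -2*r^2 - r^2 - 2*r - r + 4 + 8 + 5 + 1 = -3*r^2 - 3*r + 18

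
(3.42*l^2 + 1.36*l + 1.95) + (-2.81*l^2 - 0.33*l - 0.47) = 0.61*l^2 + 1.03*l + 1.48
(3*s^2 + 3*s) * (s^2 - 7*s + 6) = 3*s^4 - 18*s^3 - 3*s^2 + 18*s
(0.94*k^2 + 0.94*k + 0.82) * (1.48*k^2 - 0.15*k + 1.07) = 1.3912*k^4 + 1.2502*k^3 + 2.0784*k^2 + 0.8828*k + 0.8774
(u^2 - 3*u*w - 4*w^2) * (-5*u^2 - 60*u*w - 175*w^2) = -5*u^4 - 45*u^3*w + 25*u^2*w^2 + 765*u*w^3 + 700*w^4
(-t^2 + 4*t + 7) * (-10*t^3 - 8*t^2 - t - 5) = 10*t^5 - 32*t^4 - 101*t^3 - 55*t^2 - 27*t - 35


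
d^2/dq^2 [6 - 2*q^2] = -4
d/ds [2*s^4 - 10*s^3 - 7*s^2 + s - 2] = 8*s^3 - 30*s^2 - 14*s + 1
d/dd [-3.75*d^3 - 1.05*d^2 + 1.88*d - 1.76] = -11.25*d^2 - 2.1*d + 1.88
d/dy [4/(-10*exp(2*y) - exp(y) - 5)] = (80*exp(y) + 4)*exp(y)/(10*exp(2*y) + exp(y) + 5)^2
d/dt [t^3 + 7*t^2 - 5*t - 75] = 3*t^2 + 14*t - 5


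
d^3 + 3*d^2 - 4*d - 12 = (d - 2)*(d + 2)*(d + 3)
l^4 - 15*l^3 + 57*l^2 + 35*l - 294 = (l - 7)^2*(l - 3)*(l + 2)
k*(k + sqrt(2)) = k^2 + sqrt(2)*k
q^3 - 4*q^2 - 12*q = q*(q - 6)*(q + 2)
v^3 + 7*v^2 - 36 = (v - 2)*(v + 3)*(v + 6)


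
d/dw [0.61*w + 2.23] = 0.610000000000000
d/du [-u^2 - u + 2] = -2*u - 1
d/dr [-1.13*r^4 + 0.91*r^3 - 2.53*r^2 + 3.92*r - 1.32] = -4.52*r^3 + 2.73*r^2 - 5.06*r + 3.92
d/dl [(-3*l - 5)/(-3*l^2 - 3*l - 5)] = 3*l*(-3*l - 10)/(9*l^4 + 18*l^3 + 39*l^2 + 30*l + 25)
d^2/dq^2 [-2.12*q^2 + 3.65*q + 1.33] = -4.24000000000000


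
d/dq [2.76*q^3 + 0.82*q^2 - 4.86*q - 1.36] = 8.28*q^2 + 1.64*q - 4.86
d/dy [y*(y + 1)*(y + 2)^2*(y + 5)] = 5*y^4 + 40*y^3 + 99*y^2 + 88*y + 20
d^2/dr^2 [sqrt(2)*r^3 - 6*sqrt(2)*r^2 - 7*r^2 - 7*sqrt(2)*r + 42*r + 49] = 6*sqrt(2)*r - 12*sqrt(2) - 14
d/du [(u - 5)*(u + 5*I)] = 2*u - 5 + 5*I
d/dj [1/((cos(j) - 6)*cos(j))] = 2*(cos(j) - 3)*sin(j)/((cos(j) - 6)^2*cos(j)^2)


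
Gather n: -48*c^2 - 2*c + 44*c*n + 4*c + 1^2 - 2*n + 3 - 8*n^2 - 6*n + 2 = -48*c^2 + 2*c - 8*n^2 + n*(44*c - 8) + 6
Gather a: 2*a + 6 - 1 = 2*a + 5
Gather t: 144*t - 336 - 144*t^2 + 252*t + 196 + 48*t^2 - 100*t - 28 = -96*t^2 + 296*t - 168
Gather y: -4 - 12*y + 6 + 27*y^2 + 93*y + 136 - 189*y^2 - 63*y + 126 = -162*y^2 + 18*y + 264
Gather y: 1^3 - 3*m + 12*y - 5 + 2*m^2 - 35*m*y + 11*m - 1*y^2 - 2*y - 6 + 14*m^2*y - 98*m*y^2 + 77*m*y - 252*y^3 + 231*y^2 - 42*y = 2*m^2 + 8*m - 252*y^3 + y^2*(230 - 98*m) + y*(14*m^2 + 42*m - 32) - 10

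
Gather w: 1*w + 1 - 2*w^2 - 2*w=-2*w^2 - w + 1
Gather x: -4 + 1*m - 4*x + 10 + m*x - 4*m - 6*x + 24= -3*m + x*(m - 10) + 30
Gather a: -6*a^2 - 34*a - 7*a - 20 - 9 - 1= -6*a^2 - 41*a - 30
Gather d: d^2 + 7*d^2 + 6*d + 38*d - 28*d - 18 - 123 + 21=8*d^2 + 16*d - 120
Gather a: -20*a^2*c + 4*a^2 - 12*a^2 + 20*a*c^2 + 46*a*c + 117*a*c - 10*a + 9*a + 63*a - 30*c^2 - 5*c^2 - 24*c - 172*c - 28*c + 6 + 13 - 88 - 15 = a^2*(-20*c - 8) + a*(20*c^2 + 163*c + 62) - 35*c^2 - 224*c - 84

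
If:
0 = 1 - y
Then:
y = 1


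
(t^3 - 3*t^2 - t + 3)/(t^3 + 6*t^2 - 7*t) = (t^2 - 2*t - 3)/(t*(t + 7))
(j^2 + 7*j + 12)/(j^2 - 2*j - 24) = (j + 3)/(j - 6)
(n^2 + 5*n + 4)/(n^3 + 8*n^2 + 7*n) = (n + 4)/(n*(n + 7))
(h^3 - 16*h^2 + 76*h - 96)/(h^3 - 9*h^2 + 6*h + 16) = (h - 6)/(h + 1)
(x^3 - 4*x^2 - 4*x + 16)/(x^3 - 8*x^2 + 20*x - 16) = (x + 2)/(x - 2)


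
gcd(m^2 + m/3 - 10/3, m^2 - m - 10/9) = m - 5/3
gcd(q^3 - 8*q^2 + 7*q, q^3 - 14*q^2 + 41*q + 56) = q - 7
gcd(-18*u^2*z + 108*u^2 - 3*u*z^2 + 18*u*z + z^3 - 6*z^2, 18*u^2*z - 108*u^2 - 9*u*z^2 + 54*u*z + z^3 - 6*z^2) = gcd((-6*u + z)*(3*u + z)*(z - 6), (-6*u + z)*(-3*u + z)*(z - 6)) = -6*u*z + 36*u + z^2 - 6*z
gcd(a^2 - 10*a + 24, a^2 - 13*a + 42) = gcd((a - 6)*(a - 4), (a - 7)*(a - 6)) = a - 6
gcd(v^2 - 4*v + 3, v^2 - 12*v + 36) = 1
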